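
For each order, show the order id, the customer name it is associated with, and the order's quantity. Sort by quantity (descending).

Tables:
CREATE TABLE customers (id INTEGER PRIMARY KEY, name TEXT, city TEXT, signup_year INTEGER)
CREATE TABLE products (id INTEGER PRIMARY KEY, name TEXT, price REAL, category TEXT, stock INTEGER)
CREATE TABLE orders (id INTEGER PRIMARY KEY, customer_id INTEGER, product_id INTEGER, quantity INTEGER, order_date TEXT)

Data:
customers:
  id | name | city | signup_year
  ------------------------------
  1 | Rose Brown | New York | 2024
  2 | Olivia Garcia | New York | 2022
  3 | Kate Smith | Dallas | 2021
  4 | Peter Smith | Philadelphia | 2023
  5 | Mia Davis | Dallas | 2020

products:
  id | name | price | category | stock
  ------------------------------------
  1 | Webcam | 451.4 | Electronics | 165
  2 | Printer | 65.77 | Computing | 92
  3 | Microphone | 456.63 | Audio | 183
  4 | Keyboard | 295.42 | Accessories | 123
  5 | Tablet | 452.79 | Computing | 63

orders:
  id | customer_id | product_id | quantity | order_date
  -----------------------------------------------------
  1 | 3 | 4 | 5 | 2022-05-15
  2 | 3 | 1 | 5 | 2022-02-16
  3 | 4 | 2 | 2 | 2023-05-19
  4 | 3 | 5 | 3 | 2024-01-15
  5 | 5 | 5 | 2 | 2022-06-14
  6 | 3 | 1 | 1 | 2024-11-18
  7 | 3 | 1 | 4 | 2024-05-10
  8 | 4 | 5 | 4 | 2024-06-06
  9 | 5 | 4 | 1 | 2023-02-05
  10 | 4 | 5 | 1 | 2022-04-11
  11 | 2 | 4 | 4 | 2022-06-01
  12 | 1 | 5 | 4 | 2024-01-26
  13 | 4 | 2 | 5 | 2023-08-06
SELECT c.id, p.name AS customer, c.quantity FROM orders c JOIN customers p ON c.customer_id = p.id ORDER BY c.quantity DESC

Execution result:
id | customer | quantity
1 | Kate Smith | 5
2 | Kate Smith | 5
13 | Peter Smith | 5
7 | Kate Smith | 4
8 | Peter Smith | 4
11 | Olivia Garcia | 4
12 | Rose Brown | 4
4 | Kate Smith | 3
3 | Peter Smith | 2
5 | Mia Davis | 2
6 | Kate Smith | 1
9 | Mia Davis | 1
10 | Peter Smith | 1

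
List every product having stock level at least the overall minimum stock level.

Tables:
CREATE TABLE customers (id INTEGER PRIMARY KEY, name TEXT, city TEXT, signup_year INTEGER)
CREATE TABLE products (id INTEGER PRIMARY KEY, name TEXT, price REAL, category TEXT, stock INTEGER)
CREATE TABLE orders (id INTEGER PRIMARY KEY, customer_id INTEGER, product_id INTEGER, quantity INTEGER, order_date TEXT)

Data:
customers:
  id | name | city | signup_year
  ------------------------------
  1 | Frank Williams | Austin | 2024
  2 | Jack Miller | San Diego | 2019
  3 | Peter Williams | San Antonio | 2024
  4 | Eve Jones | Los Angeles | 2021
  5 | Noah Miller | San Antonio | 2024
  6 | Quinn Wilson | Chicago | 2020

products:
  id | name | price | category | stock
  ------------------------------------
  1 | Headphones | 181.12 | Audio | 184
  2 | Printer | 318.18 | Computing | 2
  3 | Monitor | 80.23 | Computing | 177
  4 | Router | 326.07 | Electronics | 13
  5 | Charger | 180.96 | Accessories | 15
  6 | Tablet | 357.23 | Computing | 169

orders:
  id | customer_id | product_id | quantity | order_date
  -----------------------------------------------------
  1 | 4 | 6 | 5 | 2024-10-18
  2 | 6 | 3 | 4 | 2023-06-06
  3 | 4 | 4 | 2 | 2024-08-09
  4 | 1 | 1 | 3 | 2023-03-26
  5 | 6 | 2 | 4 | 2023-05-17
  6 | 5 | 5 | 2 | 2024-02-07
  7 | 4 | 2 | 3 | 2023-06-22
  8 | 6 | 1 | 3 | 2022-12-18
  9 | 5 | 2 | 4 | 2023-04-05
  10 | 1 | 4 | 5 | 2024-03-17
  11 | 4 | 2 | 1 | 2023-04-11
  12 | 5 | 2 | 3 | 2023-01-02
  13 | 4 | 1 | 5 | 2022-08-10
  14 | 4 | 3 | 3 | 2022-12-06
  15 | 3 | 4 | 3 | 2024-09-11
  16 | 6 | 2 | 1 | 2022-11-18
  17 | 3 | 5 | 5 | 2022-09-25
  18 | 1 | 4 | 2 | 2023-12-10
SELECT name, stock FROM products WHERE stock >= (SELECT MIN(stock) FROM products)

Execution result:
name | stock
Headphones | 184
Printer | 2
Monitor | 177
Router | 13
Charger | 15
Tablet | 169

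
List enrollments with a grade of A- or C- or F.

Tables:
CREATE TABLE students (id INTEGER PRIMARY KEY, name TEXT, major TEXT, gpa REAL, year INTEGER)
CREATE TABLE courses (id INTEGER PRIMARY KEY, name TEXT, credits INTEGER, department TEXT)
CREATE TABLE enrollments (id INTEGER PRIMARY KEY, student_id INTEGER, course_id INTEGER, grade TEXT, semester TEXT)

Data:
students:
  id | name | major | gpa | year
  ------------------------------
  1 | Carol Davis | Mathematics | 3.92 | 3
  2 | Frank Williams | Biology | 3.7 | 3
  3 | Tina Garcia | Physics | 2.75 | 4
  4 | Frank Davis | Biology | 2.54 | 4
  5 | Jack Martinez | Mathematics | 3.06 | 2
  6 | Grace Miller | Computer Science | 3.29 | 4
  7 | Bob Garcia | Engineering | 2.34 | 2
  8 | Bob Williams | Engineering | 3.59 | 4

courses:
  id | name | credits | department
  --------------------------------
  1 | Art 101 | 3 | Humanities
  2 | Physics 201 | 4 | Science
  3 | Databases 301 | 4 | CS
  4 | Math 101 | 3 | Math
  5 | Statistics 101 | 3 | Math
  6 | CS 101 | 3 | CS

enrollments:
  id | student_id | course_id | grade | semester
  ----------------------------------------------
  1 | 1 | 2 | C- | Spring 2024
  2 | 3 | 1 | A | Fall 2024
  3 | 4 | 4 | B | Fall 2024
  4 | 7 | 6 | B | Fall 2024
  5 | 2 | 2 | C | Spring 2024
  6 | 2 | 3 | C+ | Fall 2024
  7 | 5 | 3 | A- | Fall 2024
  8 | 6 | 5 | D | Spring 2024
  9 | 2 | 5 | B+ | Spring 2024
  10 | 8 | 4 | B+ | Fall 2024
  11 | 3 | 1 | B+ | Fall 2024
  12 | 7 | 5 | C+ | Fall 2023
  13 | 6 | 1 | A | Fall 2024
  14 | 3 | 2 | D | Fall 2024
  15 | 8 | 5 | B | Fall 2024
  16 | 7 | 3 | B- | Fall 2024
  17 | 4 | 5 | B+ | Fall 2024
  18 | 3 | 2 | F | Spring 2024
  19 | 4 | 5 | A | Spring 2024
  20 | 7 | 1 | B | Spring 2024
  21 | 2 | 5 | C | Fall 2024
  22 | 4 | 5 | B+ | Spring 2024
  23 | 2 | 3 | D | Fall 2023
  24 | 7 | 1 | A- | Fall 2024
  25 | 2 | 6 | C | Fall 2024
SELECT id, grade FROM enrollments WHERE grade IN ('A-', 'C-', 'F')

Execution result:
id | grade
1 | C-
7 | A-
18 | F
24 | A-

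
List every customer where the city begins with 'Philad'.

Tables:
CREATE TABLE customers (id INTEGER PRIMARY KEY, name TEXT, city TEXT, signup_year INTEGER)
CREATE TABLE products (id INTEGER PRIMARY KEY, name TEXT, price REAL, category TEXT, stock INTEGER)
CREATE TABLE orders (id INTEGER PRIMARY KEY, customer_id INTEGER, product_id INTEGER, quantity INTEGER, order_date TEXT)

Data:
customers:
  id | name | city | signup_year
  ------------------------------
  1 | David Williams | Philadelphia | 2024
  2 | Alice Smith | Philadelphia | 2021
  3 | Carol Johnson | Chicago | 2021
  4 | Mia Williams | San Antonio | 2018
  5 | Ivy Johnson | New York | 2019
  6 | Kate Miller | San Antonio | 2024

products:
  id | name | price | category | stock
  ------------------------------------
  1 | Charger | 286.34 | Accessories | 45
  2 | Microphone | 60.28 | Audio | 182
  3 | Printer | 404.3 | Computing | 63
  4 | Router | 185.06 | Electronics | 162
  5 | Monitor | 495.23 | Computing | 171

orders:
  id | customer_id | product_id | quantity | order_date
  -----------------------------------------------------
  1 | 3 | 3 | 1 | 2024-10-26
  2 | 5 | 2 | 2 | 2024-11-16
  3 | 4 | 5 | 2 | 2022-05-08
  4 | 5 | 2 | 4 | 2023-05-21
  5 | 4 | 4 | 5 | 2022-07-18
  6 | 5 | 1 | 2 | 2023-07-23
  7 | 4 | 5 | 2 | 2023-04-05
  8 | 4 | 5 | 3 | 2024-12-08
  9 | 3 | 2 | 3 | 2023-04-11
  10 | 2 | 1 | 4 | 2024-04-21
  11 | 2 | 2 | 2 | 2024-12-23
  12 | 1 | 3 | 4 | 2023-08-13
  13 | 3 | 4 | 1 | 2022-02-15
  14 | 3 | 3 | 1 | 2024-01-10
SELECT name, city FROM customers WHERE city LIKE 'Philad%'

Execution result:
name | city
David Williams | Philadelphia
Alice Smith | Philadelphia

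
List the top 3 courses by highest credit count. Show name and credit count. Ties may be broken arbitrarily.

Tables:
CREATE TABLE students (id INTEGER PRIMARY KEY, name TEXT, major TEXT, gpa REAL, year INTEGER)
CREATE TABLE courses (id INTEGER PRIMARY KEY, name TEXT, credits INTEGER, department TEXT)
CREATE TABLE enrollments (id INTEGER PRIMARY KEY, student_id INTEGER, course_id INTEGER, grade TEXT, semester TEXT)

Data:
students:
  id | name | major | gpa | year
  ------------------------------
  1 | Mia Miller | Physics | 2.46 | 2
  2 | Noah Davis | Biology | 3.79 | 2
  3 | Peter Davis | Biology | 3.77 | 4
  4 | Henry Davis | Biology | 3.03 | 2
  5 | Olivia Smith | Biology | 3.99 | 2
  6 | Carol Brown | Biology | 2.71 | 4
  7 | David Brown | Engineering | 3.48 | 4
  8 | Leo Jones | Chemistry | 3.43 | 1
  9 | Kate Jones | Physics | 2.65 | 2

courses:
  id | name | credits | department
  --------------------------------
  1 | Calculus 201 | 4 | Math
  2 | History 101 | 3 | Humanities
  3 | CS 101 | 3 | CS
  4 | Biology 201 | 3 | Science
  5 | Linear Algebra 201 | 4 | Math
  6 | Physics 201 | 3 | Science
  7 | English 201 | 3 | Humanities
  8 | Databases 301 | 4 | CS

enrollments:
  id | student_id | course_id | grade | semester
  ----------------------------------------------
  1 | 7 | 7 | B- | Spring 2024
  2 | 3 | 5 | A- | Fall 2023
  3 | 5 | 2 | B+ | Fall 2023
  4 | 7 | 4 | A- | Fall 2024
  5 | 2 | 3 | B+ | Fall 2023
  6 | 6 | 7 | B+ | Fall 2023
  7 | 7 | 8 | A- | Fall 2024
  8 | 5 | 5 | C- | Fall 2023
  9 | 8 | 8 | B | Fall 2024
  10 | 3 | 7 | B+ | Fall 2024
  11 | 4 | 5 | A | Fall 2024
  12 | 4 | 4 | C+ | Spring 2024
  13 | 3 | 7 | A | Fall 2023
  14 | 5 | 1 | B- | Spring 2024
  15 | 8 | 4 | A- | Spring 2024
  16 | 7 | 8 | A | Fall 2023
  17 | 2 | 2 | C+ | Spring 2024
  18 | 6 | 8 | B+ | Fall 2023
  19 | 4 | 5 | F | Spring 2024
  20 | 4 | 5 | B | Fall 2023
SELECT name, credits FROM courses ORDER BY credits DESC LIMIT 3

Execution result:
name | credits
Calculus 201 | 4
Linear Algebra 201 | 4
Databases 301 | 4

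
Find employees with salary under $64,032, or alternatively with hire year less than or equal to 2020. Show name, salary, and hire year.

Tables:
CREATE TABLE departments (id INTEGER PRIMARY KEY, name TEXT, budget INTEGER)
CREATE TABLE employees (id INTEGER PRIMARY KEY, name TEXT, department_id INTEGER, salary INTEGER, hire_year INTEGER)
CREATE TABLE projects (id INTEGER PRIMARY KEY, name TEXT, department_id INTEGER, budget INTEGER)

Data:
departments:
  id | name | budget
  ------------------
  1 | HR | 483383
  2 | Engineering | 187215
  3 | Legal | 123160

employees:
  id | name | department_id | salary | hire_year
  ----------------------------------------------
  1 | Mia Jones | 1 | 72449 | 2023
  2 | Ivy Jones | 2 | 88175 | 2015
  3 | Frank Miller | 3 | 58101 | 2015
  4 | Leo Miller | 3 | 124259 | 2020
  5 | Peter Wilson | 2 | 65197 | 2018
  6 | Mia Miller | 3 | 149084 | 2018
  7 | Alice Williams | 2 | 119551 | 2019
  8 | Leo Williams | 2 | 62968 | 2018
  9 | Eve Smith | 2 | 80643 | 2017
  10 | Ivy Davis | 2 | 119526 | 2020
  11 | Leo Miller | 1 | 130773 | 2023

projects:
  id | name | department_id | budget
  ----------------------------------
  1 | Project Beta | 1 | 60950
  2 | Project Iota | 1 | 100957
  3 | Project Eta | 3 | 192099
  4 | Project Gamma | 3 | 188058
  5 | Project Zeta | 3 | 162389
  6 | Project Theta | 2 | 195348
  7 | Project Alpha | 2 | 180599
SELECT name, salary, hire_year FROM employees WHERE salary < 64032 OR hire_year <= 2020

Execution result:
name | salary | hire_year
Ivy Jones | 88175 | 2015
Frank Miller | 58101 | 2015
Leo Miller | 124259 | 2020
Peter Wilson | 65197 | 2018
Mia Miller | 149084 | 2018
Alice Williams | 119551 | 2019
Leo Williams | 62968 | 2018
Eve Smith | 80643 | 2017
Ivy Davis | 119526 | 2020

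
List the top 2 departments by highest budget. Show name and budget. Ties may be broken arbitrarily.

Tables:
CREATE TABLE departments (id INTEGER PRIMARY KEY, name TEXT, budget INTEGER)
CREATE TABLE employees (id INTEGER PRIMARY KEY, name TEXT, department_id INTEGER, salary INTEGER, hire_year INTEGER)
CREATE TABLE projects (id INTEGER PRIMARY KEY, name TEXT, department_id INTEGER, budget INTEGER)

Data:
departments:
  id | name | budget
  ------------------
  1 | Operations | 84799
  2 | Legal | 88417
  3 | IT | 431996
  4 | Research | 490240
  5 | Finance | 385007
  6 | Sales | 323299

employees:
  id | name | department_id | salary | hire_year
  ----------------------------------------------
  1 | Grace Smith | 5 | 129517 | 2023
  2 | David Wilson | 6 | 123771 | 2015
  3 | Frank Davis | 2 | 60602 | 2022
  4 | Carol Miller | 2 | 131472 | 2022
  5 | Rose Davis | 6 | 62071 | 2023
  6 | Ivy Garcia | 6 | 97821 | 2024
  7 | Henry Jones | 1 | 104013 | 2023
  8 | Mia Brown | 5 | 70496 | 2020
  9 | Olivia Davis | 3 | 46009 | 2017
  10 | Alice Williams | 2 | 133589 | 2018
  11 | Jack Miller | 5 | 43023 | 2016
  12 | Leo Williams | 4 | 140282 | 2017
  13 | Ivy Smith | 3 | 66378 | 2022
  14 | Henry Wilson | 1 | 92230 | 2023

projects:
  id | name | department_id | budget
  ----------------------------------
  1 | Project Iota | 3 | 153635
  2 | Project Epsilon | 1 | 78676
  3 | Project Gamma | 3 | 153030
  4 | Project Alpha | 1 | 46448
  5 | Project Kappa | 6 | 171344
SELECT name, budget FROM departments ORDER BY budget DESC LIMIT 2

Execution result:
name | budget
Research | 490240
IT | 431996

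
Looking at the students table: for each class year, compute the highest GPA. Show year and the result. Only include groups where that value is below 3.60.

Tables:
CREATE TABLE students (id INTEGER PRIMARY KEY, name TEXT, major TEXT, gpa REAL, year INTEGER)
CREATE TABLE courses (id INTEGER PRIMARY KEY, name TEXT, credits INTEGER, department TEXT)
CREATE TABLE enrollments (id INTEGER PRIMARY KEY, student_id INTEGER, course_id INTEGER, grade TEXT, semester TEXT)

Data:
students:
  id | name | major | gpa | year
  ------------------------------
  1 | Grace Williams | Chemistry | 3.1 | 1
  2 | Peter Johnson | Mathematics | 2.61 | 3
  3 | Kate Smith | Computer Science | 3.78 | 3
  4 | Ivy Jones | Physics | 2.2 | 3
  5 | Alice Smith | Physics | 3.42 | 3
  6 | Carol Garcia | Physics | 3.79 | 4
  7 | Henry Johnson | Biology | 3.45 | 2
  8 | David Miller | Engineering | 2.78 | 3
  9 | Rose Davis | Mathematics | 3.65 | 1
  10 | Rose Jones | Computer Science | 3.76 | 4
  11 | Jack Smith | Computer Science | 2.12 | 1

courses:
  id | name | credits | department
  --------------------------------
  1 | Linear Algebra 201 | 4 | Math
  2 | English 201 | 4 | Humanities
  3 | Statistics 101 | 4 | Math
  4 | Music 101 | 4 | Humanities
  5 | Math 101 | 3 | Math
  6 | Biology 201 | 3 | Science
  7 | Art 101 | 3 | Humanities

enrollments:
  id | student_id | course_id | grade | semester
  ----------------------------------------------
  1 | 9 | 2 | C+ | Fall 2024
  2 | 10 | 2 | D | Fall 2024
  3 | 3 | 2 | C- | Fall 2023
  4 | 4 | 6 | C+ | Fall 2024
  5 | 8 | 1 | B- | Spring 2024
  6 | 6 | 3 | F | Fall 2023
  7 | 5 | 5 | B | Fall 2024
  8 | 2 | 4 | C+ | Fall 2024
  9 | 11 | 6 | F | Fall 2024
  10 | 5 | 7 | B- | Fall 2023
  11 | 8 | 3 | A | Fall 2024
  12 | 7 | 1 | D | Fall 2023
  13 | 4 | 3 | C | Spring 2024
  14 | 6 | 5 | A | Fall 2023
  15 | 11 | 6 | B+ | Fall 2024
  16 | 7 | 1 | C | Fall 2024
SELECT year, MAX(gpa) AS max_gpa FROM students GROUP BY year HAVING MAX(gpa) < 3.6

Execution result:
year | max_gpa
2 | 3.45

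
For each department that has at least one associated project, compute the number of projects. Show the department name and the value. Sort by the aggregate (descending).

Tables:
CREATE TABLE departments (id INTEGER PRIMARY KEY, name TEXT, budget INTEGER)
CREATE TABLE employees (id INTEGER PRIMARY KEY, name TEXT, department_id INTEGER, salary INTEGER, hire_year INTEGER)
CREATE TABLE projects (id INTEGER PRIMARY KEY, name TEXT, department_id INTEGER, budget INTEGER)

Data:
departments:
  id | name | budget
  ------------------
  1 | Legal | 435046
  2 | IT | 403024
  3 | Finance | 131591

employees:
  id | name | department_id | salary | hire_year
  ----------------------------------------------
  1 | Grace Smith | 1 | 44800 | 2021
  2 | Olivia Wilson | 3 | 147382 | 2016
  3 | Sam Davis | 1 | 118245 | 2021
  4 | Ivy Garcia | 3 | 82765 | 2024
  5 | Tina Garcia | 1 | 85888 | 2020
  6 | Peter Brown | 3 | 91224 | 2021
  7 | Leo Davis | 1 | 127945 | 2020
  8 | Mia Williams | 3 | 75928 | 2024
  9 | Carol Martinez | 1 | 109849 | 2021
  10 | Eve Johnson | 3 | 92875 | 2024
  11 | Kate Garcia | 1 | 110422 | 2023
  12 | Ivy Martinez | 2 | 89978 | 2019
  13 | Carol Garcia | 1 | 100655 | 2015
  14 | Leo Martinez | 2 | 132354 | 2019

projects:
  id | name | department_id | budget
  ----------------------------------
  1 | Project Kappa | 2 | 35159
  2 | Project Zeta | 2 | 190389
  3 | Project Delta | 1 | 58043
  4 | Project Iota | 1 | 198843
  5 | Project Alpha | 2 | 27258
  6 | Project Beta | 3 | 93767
SELECT p.name, COUNT(*) AS n FROM projects c JOIN departments p ON c.department_id = p.id GROUP BY p.id, p.name ORDER BY n DESC

Execution result:
name | n
IT | 3
Legal | 2
Finance | 1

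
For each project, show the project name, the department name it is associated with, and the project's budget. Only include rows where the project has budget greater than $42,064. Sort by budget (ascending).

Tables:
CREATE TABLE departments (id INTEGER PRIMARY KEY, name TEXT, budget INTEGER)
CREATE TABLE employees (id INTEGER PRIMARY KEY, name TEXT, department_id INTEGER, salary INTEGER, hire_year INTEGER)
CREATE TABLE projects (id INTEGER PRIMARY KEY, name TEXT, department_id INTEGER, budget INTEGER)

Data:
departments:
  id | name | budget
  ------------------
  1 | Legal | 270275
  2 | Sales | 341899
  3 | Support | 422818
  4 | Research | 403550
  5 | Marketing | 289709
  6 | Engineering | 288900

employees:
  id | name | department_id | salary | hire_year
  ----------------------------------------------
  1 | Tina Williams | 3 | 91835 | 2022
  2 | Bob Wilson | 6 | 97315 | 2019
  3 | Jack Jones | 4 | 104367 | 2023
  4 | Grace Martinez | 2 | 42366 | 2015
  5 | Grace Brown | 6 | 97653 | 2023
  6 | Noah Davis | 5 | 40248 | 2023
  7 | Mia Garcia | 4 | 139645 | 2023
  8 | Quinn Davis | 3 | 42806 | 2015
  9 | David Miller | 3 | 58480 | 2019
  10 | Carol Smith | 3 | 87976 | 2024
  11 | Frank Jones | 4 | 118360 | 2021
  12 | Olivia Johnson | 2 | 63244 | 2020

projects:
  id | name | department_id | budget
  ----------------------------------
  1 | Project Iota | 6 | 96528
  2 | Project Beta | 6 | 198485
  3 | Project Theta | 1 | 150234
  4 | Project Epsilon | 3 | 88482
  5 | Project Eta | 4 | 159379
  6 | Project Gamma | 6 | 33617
SELECT c.name, p.name AS department, c.budget FROM projects c JOIN departments p ON c.department_id = p.id WHERE c.budget > 42064 ORDER BY c.budget ASC

Execution result:
name | department | budget
Project Epsilon | Support | 88482
Project Iota | Engineering | 96528
Project Theta | Legal | 150234
Project Eta | Research | 159379
Project Beta | Engineering | 198485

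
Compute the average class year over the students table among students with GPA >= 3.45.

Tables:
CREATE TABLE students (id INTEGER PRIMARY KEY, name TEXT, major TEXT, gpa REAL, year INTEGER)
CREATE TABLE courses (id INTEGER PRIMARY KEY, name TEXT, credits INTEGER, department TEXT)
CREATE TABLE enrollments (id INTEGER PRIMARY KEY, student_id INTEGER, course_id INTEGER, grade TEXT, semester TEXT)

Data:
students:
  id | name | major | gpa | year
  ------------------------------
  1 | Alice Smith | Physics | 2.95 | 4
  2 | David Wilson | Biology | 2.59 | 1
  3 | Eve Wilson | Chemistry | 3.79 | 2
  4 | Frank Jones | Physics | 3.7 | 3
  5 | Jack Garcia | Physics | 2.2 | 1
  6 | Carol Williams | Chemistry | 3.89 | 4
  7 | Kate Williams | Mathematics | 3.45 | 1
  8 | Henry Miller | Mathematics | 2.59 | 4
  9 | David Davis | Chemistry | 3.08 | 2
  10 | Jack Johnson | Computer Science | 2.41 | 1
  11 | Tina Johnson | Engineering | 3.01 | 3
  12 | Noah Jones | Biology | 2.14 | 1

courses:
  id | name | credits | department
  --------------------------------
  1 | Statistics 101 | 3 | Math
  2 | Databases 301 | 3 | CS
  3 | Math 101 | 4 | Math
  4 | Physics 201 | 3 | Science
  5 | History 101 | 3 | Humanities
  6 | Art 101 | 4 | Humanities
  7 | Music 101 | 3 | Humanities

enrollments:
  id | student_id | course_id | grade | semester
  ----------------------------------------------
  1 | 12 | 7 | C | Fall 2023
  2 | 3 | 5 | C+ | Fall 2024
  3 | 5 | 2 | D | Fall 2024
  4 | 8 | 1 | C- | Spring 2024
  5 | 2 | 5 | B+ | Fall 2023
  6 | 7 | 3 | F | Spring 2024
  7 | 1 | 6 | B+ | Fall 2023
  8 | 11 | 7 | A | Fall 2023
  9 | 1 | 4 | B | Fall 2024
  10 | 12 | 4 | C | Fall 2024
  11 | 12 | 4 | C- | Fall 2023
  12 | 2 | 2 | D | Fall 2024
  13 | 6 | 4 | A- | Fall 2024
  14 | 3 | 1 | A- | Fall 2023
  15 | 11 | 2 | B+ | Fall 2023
SELECT AVG(year) FROM students WHERE gpa >= 3.45

Execution result:
2.50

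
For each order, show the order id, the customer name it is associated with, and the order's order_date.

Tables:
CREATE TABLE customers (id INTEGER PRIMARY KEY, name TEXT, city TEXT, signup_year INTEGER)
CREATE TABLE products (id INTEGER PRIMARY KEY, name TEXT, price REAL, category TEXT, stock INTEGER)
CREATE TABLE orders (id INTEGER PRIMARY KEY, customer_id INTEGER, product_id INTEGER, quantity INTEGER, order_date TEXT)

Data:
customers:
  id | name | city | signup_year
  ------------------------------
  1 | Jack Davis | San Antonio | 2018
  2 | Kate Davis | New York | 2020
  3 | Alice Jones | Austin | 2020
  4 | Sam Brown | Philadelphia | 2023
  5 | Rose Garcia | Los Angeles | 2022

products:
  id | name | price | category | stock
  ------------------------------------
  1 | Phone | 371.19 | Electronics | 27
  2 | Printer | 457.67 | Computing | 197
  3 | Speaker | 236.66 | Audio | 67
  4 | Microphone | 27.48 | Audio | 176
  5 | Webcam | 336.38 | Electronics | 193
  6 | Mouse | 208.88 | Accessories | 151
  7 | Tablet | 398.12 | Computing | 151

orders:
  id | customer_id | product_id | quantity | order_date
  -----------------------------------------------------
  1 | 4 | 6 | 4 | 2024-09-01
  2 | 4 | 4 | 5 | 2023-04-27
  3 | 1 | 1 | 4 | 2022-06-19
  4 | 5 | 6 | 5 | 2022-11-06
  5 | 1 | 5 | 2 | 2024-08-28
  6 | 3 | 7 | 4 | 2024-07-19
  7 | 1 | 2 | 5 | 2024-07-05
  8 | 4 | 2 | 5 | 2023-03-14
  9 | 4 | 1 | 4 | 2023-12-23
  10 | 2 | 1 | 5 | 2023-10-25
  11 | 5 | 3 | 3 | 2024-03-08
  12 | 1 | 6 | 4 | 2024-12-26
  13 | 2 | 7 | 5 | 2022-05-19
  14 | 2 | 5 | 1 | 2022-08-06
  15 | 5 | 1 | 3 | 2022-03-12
SELECT c.id, p.name AS customer, c.order_date FROM orders c JOIN customers p ON c.customer_id = p.id

Execution result:
id | customer | order_date
1 | Sam Brown | 2024-09-01
2 | Sam Brown | 2023-04-27
3 | Jack Davis | 2022-06-19
4 | Rose Garcia | 2022-11-06
5 | Jack Davis | 2024-08-28
6 | Alice Jones | 2024-07-19
7 | Jack Davis | 2024-07-05
8 | Sam Brown | 2023-03-14
9 | Sam Brown | 2023-12-23
10 | Kate Davis | 2023-10-25
11 | Rose Garcia | 2024-03-08
12 | Jack Davis | 2024-12-26
13 | Kate Davis | 2022-05-19
14 | Kate Davis | 2022-08-06
15 | Rose Garcia | 2022-03-12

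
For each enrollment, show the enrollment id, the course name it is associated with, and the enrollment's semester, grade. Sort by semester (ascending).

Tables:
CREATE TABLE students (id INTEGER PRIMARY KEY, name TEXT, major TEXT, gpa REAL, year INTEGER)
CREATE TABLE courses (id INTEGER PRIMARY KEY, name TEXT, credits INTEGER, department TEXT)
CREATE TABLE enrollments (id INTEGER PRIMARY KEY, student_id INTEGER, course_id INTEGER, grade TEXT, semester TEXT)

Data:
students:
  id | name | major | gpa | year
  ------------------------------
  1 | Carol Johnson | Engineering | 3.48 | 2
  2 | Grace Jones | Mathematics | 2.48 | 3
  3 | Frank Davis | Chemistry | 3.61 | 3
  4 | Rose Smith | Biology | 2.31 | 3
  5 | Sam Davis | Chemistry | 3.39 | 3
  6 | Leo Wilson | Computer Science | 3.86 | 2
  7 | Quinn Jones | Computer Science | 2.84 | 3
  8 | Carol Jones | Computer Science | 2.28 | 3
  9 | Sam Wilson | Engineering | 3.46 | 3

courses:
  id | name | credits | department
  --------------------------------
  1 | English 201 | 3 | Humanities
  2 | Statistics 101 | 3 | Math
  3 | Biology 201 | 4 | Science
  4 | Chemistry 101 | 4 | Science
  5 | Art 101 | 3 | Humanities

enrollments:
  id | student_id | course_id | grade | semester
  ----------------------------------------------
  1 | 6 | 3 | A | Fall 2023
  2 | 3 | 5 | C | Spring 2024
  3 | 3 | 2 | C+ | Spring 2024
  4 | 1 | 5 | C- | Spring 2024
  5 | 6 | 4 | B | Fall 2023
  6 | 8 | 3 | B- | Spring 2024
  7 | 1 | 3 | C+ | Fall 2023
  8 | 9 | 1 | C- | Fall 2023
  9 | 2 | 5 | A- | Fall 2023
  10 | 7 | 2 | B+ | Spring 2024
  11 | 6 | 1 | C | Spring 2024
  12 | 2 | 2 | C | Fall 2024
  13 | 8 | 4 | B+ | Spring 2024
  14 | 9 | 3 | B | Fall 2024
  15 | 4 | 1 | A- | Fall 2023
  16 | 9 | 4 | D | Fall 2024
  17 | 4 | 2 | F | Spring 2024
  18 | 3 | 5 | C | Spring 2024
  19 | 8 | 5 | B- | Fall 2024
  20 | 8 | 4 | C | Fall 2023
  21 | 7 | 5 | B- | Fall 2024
SELECT c.id, p.name AS course, c.semester, c.grade FROM enrollments c JOIN courses p ON c.course_id = p.id ORDER BY c.semester ASC

Execution result:
id | course | semester | grade
1 | Biology 201 | Fall 2023 | A
5 | Chemistry 101 | Fall 2023 | B
7 | Biology 201 | Fall 2023 | C+
8 | English 201 | Fall 2023 | C-
9 | Art 101 | Fall 2023 | A-
15 | English 201 | Fall 2023 | A-
20 | Chemistry 101 | Fall 2023 | C
12 | Statistics 101 | Fall 2024 | C
14 | Biology 201 | Fall 2024 | B
16 | Chemistry 101 | Fall 2024 | D
19 | Art 101 | Fall 2024 | B-
21 | Art 101 | Fall 2024 | B-
2 | Art 101 | Spring 2024 | C
3 | Statistics 101 | Spring 2024 | C+
4 | Art 101 | Spring 2024 | C-
6 | Biology 201 | Spring 2024 | B-
10 | Statistics 101 | Spring 2024 | B+
11 | English 201 | Spring 2024 | C
13 | Chemistry 101 | Spring 2024 | B+
17 | Statistics 101 | Spring 2024 | F
18 | Art 101 | Spring 2024 | C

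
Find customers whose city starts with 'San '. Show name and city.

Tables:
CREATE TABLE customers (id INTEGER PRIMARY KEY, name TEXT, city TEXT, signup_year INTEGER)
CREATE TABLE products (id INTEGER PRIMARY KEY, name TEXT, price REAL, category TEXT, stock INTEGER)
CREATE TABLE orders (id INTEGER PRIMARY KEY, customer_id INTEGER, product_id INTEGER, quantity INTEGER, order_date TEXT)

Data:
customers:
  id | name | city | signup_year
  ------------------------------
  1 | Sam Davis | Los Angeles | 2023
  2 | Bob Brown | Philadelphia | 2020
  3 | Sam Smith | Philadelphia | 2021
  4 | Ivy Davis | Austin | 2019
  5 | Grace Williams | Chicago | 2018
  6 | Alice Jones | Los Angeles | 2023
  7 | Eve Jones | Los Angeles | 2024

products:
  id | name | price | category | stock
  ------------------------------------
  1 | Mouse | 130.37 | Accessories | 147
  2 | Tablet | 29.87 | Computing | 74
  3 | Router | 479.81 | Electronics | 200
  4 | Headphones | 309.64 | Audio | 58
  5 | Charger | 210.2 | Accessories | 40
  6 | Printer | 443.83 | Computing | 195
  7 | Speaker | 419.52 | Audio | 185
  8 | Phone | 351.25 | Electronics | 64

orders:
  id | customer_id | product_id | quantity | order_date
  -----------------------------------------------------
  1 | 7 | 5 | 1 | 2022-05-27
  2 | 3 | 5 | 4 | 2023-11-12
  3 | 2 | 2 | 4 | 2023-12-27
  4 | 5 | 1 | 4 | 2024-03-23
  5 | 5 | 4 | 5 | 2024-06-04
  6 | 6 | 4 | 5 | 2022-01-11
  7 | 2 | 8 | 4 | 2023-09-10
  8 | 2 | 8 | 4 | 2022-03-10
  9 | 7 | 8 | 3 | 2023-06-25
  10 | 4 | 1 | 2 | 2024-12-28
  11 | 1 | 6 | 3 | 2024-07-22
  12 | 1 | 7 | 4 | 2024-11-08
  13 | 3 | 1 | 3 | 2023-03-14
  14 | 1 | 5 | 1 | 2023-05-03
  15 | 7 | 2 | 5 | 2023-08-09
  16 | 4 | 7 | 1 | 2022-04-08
SELECT name, city FROM customers WHERE city LIKE 'San %'

Execution result:
(no rows)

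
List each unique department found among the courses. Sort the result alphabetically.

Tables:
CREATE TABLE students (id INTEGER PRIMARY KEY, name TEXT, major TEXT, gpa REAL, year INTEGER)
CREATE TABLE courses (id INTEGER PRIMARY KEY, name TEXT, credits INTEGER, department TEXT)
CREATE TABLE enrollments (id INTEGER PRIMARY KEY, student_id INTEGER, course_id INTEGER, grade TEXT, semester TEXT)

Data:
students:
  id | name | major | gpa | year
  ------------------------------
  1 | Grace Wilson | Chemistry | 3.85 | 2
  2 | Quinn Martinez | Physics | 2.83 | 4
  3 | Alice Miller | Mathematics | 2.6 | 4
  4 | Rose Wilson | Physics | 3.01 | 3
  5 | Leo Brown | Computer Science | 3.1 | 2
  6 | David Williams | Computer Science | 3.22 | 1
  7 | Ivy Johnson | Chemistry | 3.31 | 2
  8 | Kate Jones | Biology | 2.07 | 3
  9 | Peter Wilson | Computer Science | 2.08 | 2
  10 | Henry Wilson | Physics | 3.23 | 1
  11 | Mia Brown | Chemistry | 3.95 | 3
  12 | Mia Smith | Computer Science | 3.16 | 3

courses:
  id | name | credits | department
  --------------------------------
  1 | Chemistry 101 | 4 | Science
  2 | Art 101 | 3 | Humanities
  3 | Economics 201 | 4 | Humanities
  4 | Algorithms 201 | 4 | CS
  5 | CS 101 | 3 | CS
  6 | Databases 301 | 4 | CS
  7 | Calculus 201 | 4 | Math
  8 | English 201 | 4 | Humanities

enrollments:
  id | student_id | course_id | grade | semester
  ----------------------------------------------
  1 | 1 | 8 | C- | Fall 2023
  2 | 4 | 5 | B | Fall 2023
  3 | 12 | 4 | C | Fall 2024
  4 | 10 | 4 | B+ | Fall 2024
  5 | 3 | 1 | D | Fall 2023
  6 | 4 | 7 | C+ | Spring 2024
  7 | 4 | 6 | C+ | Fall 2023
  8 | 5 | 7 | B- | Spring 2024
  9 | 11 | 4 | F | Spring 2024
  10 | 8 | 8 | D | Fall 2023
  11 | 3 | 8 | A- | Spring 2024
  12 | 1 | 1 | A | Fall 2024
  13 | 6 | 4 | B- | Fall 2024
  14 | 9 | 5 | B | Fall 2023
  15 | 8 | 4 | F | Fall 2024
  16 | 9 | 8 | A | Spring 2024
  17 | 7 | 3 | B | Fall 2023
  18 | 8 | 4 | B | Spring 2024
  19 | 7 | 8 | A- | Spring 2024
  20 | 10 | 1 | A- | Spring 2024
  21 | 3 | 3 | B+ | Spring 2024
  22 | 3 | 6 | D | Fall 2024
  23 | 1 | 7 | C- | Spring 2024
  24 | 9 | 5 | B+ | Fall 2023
SELECT DISTINCT department FROM courses ORDER BY department

Execution result:
department
CS
Humanities
Math
Science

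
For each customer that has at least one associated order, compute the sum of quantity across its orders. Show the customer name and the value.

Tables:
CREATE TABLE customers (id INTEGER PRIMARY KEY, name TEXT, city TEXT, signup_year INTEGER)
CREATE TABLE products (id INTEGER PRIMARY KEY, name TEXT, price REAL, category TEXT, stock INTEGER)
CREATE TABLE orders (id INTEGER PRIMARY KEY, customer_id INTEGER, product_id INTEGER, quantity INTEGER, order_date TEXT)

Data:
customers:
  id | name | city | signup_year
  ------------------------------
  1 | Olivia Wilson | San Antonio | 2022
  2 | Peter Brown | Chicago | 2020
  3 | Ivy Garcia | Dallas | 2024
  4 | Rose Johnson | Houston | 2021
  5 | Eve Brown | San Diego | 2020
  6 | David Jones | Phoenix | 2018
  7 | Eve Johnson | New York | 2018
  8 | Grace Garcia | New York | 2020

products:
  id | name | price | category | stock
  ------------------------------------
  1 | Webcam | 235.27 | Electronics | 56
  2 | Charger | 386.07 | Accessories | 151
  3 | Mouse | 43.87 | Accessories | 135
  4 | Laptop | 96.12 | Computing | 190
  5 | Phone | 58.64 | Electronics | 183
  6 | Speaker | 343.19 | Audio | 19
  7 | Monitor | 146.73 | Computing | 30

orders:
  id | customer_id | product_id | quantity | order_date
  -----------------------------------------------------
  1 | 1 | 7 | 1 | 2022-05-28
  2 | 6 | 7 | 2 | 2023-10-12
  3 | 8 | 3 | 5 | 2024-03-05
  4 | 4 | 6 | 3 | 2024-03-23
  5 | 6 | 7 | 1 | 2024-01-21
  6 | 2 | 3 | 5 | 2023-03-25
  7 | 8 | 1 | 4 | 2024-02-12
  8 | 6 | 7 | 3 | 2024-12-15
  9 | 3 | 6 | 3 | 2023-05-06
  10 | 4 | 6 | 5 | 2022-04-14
SELECT p.name, SUM(c.quantity) AS sum_quantity FROM orders c JOIN customers p ON c.customer_id = p.id GROUP BY p.id, p.name

Execution result:
name | sum_quantity
Olivia Wilson | 1
Peter Brown | 5
Ivy Garcia | 3
Rose Johnson | 8
David Jones | 6
Grace Garcia | 9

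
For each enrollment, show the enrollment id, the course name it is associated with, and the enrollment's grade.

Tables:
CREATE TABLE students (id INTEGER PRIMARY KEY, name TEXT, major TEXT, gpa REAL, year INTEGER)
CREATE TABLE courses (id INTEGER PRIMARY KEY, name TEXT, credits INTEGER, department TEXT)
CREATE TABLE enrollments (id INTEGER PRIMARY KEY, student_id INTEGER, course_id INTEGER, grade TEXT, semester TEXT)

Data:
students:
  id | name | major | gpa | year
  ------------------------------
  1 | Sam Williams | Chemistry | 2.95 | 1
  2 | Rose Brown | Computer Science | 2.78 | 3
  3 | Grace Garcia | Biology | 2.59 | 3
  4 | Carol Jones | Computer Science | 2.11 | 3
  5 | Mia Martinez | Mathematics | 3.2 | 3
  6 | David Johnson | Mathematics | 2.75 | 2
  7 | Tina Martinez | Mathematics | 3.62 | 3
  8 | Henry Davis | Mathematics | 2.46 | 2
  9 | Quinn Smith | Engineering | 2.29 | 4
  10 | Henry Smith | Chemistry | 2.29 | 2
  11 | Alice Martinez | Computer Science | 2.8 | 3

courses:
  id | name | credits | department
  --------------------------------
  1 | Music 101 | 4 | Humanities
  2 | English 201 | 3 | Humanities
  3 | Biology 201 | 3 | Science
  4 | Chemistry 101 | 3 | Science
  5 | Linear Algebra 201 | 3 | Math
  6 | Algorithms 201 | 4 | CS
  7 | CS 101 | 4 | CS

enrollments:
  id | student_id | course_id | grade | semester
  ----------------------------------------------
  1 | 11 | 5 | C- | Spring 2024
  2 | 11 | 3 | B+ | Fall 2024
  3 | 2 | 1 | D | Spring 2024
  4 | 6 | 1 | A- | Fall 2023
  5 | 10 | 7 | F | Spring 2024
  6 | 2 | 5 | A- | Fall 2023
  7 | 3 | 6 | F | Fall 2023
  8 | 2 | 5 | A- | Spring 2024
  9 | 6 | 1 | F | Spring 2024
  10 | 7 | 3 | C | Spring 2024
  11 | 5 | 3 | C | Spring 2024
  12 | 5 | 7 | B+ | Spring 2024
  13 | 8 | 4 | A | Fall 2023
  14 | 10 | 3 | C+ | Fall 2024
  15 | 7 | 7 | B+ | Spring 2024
SELECT c.id, p.name AS course, c.grade FROM enrollments c JOIN courses p ON c.course_id = p.id

Execution result:
id | course | grade
1 | Linear Algebra 201 | C-
2 | Biology 201 | B+
3 | Music 101 | D
4 | Music 101 | A-
5 | CS 101 | F
6 | Linear Algebra 201 | A-
7 | Algorithms 201 | F
8 | Linear Algebra 201 | A-
9 | Music 101 | F
10 | Biology 201 | C
11 | Biology 201 | C
12 | CS 101 | B+
13 | Chemistry 101 | A
14 | Biology 201 | C+
15 | CS 101 | B+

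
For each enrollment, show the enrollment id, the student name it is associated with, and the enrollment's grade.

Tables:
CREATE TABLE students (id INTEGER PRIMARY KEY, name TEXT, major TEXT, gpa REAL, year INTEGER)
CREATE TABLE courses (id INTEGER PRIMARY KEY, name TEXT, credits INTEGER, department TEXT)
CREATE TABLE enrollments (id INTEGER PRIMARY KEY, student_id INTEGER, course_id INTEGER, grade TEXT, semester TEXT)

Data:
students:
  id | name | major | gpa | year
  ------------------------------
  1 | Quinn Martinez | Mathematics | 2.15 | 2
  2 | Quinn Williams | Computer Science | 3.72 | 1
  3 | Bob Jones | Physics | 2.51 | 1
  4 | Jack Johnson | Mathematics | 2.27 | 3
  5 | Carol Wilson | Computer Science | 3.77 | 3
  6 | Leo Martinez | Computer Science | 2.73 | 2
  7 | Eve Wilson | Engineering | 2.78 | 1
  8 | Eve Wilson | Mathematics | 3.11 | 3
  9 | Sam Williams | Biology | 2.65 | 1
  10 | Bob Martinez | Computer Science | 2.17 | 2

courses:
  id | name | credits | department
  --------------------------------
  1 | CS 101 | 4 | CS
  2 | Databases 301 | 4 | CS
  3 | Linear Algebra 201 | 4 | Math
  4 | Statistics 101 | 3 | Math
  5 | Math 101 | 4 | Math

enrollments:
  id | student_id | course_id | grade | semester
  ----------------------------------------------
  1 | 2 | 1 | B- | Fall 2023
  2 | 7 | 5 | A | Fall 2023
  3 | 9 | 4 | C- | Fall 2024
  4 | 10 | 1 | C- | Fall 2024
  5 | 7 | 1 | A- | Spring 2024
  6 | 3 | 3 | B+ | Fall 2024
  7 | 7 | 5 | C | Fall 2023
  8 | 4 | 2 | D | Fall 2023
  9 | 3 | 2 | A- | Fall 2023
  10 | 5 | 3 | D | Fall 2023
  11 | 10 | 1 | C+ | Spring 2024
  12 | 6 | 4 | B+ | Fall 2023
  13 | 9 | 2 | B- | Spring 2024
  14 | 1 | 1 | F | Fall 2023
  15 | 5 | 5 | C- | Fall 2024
SELECT c.id, p.name AS student, c.grade FROM enrollments c JOIN students p ON c.student_id = p.id

Execution result:
id | student | grade
1 | Quinn Williams | B-
2 | Eve Wilson | A
3 | Sam Williams | C-
4 | Bob Martinez | C-
5 | Eve Wilson | A-
6 | Bob Jones | B+
7 | Eve Wilson | C
8 | Jack Johnson | D
9 | Bob Jones | A-
10 | Carol Wilson | D
11 | Bob Martinez | C+
12 | Leo Martinez | B+
13 | Sam Williams | B-
14 | Quinn Martinez | F
15 | Carol Wilson | C-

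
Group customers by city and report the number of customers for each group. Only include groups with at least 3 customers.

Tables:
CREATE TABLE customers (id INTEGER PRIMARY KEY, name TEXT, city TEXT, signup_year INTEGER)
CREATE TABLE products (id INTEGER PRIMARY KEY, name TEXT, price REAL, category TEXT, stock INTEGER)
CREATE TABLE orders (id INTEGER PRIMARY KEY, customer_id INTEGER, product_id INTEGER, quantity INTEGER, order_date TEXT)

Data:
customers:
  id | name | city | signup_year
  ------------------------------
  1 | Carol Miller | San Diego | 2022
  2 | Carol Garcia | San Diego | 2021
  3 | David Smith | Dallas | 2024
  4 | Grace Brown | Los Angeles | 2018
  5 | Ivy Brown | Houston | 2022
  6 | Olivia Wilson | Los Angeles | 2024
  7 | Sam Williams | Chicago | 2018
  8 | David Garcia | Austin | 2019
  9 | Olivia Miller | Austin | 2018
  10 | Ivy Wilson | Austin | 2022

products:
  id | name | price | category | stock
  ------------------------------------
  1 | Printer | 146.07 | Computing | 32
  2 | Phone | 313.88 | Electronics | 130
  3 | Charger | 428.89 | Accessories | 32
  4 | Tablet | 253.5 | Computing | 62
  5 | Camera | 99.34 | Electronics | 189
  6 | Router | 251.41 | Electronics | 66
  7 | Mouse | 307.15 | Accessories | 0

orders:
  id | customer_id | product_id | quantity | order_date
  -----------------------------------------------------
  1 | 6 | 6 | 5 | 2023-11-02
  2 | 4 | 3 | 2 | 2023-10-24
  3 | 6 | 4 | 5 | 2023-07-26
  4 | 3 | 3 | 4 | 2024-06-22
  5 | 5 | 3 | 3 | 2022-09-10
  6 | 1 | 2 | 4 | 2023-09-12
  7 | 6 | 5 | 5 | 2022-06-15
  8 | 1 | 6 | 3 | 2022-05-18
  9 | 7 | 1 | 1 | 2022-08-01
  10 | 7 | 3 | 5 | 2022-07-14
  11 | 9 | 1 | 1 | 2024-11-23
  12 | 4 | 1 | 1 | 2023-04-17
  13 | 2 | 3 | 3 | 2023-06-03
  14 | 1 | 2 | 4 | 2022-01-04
SELECT city, COUNT(*) AS n FROM customers GROUP BY city HAVING COUNT(*) >= 3

Execution result:
city | n
Austin | 3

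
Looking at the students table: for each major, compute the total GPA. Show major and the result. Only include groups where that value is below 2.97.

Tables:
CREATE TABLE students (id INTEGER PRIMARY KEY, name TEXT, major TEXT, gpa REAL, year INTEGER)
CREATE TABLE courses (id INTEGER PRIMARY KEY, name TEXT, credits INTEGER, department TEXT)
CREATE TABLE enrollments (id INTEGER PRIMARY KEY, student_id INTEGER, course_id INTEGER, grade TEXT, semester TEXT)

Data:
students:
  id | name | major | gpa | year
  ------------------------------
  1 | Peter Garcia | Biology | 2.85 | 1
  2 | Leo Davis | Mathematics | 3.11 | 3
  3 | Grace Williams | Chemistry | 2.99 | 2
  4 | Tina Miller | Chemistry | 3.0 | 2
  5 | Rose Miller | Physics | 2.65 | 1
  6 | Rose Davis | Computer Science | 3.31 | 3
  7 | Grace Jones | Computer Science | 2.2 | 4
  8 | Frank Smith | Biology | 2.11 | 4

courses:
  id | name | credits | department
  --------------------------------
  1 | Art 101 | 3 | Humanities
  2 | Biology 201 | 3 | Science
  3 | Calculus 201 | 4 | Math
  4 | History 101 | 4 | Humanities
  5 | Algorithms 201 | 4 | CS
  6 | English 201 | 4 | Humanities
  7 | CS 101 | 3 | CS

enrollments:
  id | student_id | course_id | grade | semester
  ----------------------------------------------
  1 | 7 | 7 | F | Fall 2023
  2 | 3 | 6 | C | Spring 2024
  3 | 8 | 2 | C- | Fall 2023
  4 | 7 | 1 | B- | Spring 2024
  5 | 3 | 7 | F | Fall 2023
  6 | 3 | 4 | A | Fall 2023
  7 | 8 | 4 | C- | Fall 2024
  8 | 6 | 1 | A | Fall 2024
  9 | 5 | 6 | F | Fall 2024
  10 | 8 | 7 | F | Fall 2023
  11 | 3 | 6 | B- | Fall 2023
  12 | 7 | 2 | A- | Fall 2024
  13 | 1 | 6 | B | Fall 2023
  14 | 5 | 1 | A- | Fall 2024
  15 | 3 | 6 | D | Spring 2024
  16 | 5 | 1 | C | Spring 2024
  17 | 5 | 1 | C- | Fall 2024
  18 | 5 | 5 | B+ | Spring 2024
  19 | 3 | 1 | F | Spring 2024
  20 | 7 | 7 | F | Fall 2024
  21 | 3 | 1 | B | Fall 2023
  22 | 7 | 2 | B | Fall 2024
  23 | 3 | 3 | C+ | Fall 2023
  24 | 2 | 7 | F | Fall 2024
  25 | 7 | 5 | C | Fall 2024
SELECT major, SUM(gpa) AS sum_gpa FROM students GROUP BY major HAVING SUM(gpa) < 2.97

Execution result:
major | sum_gpa
Physics | 2.65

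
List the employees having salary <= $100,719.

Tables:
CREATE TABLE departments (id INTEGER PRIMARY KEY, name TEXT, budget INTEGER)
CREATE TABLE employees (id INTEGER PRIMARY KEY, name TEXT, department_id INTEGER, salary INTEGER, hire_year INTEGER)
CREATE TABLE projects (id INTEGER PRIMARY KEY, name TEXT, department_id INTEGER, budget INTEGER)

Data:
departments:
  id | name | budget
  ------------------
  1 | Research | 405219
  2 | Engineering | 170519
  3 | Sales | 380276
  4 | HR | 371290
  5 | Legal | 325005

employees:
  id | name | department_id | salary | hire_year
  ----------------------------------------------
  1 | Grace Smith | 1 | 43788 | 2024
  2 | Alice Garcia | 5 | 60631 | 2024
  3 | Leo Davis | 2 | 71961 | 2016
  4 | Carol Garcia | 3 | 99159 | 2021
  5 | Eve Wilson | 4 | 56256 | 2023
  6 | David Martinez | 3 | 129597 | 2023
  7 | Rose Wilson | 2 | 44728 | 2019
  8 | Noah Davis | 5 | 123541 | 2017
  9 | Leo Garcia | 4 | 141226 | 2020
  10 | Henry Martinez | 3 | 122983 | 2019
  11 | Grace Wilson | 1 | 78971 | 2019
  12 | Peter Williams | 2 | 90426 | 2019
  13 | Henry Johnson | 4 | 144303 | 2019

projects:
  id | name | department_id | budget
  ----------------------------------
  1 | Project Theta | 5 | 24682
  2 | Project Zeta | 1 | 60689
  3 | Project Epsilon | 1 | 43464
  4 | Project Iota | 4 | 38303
SELECT name, salary FROM employees WHERE salary <= 100719

Execution result:
name | salary
Grace Smith | 43788
Alice Garcia | 60631
Leo Davis | 71961
Carol Garcia | 99159
Eve Wilson | 56256
Rose Wilson | 44728
Grace Wilson | 78971
Peter Williams | 90426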